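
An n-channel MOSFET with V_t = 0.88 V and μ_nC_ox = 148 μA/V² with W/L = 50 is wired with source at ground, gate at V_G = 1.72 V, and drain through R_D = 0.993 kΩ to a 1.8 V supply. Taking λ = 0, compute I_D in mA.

V_GS = V_G = 1.72 V, so V_ov = 1.72 − 0.88 = 0.84 V.
k_n = μ_nC_ox · (W/L) = 7.4 mA/V².
Assume saturation: I_D = ½ k_n V_ov² = 0.5 × 7.4 × 0.84² = 2.61 mA, giving V_DS = V_DD − I_D R_D = 1.8 − 2.61 × 0.993 = -0.792 V.
But -0.792 V < V_ov = 0.84 V, so the device is actually in triode.
In triode I_D = k_n[V_ov V_DS − ½ V_DS²] and I_D = (V_DD − V_DS)/R_D. Equating: 3.67 V_DS² − 7.172 V_DS + 1.8 = 0, giving V_DS = 0.296 V (the root below V_ov).
I_D = (1.8 − 0.296) / 0.993 = 1.51 mA.

I_D = 1.51 mA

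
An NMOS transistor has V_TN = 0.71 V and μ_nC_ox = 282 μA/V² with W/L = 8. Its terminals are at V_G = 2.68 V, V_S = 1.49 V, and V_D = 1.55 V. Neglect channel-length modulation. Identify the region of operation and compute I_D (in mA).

Triode; I_D = 0.0609 mA

V_GS = V_G − V_S = 2.68 − 1.49 = 1.19 V; V_DS = V_D − V_S = 1.55 − 1.49 = 0.06 V.
k_n = μ_nC_ox · (W/L) = 2.256 mA/V².
V_ov = V_GS − V_TN = 1.19 − 0.71 = 0.48 V.
Since V_DS = 0.06 V < V_ov = 0.48 V, the device is in the triode region.
I_D = k_n [V_ov · V_DS − ½ V_DS²] = 2.256 × [0.48 × 0.06 − 0.5 × 0.06²] = 0.0609 mA.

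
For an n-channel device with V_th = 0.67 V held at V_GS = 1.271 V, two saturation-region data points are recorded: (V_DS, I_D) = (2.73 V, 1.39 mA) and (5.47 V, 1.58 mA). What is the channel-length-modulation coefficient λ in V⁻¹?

λ = 0.0578 V⁻¹

With V_GS fixed, I_D ∝ (1 + λ V_DS) in saturation, so I_D2/I_D1 = (1 + λ V_DS2)/(1 + λ V_DS1).
1.58/1.39 = 1.137 = (1 + 5.47 λ)/(1 + 2.73 λ).
Solving: λ (I_D1 V_DS2 − I_D2 V_DS1) = I_D2 − I_D1, so λ = (1.58 − 1.39) / (1.39 × 5.47 − 1.58 × 2.73) = 0.19 / 3.29 = 0.0578 V⁻¹.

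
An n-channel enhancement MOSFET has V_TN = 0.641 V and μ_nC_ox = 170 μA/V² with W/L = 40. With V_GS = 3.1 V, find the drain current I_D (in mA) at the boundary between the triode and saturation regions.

At the boundary V_DS = V_ov = V_GS − V_TN = 3.1 − 0.641 = 2.46 V.
k_n = μ_nC_ox · (W/L) = 6.8 mA/V².
I_D = ½ k_n V_ov² = 0.5 × 6.8 × 2.46² = 20.6 mA.

I_D = 20.6 mA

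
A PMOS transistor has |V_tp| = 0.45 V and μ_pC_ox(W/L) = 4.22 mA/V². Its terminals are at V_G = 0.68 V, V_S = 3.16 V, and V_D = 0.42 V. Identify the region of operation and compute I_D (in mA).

V_SG = V_S − V_G = 3.16 − 0.68 = 2.48 V; V_SD = V_S − V_D = 3.16 − 0.42 = 2.74 V.
V_ov = V_SG − |V_tp| = 2.48 − 0.45 = 2.03 V.
Since V_SD = 2.74 V ≥ V_ov = 2.03 V, the device is in saturation.
I_D = ½ k_p V_ov² = 0.5 × 4.22 × 2.03² = 8.7 mA.

Saturation; I_D = 8.70 mA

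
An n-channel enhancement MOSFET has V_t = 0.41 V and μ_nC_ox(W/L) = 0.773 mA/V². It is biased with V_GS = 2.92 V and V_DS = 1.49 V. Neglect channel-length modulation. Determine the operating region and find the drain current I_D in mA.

V_ov = V_GS − V_t = 2.92 − 0.41 = 2.51 V.
Since V_DS = 1.49 V < V_ov = 2.51 V, the device is in the triode region.
I_D = k_n [V_ov · V_DS − ½ V_DS²] = 0.773 × [2.51 × 1.49 − 0.5 × 1.49²] = 2.03 mA.

Triode; I_D = 2.03 mA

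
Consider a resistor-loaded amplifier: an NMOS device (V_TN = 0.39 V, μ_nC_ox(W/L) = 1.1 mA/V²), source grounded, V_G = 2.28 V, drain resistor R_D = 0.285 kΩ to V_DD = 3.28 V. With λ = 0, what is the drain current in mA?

V_GS = V_G = 2.28 V, so V_ov = 2.28 − 0.39 = 1.89 V.
Assume saturation: I_D = ½ k_n V_ov² = 0.5 × 1.1 × 1.89² = 1.96 mA, giving V_DS = V_DD − I_D R_D = 3.28 − 1.96 × 0.285 = 2.72 V.
V_DS = 2.72 V ≥ V_ov = 1.89 V, confirming saturation.

I_D = 1.96 mA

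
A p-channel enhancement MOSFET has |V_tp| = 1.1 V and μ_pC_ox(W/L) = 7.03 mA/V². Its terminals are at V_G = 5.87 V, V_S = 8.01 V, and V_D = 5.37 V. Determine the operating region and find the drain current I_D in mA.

Saturation; I_D = 3.80 mA

V_SG = V_S − V_G = 8.01 − 5.87 = 2.14 V; V_SD = V_S − V_D = 8.01 − 5.37 = 2.64 V.
V_ov = V_SG − |V_tp| = 2.14 − 1.1 = 1.04 V.
Since V_SD = 2.64 V ≥ V_ov = 1.04 V, the device is in saturation.
I_D = ½ k_p V_ov² = 0.5 × 7.03 × 1.04² = 3.8 mA.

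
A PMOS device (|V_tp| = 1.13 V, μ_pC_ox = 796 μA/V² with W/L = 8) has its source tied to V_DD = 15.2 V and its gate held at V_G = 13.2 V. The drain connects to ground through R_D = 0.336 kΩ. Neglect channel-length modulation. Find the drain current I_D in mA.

V_SG = V_DD − V_G = 15.2 − 13.2 = 2 V, so V_ov = 2 − 1.13 = 0.87 V.
k_p = μ_pC_ox · (W/L) = 6.368 mA/V².
Assume saturation: I_D = ½ k_p V_ov² = 0.5 × 6.368 × 0.87² = 2.41 mA, giving V_SD = V_DD − I_D R_D = 15.2 − 2.41 × 0.336 = 14.4 V.
V_SD = 14.4 V ≥ V_ov = 0.87 V, confirming saturation.

I_D = 2.41 mA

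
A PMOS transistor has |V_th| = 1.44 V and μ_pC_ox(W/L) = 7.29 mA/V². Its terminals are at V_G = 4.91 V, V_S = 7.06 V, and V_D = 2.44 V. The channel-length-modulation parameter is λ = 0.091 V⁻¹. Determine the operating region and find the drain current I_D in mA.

Saturation; I_D = 2.61 mA

V_SG = V_S − V_G = 7.06 − 4.91 = 2.15 V; V_SD = V_S − V_D = 7.06 − 2.44 = 4.62 V.
V_ov = V_SG − |V_th| = 2.15 − 1.44 = 0.71 V.
Since V_SD = 4.62 V ≥ V_ov = 0.71 V, the device is in saturation.
I_D = ½ k_p V_ov² (1 + λ V_SD) = 0.5 × 7.29 × 0.71² × (1 + 0.091 × 4.62) = 2.61 mA.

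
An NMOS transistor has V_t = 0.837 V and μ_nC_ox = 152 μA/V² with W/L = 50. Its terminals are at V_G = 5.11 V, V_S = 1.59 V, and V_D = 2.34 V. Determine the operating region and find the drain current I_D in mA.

V_GS = V_G − V_S = 5.11 − 1.59 = 3.52 V; V_DS = V_D − V_S = 2.34 − 1.59 = 0.75 V.
k_n = μ_nC_ox · (W/L) = 7.6 mA/V².
V_ov = V_GS − V_t = 3.52 − 0.837 = 2.68 V.
Since V_DS = 0.75 V < V_ov = 2.68 V, the device is in the triode region.
I_D = k_n [V_ov · V_DS − ½ V_DS²] = 7.6 × [2.68 × 0.75 − 0.5 × 0.75²] = 13.2 mA.

Triode; I_D = 13.2 mA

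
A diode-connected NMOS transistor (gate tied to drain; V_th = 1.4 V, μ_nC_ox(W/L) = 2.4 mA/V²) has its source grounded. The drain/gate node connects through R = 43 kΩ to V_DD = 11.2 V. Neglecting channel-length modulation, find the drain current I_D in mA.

I_D = 0.218 mA

With gate tied to drain, V_GS = V_DS ≥ V_GS − V_th, so the device is in saturation.
KCL at the drain: ½ k_n (V_GS − V_th)² = (V_DD − V_GS)/R.
Let x = V_GS − 1.4. Then 51.6 x² + x − 9.8 = 0, giving x = 0.426 V (positive root), so V_GS = 1.83 V.
I_D = (V_DD − V_GS)/R = (11.2 − 1.83) / 43 = 0.218 mA.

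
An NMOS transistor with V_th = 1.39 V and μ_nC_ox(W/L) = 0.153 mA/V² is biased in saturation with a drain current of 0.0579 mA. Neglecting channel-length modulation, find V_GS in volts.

In saturation I_D = ½ k_n (V_GS − V_th)², so V_GS − V_th = √(2 I_D / k_n) = √(2 × 0.0579 / 0.153) = 0.87 V.
V_GS = 1.39 + 0.87 = 2.26 V.

V_GS = 2.26 V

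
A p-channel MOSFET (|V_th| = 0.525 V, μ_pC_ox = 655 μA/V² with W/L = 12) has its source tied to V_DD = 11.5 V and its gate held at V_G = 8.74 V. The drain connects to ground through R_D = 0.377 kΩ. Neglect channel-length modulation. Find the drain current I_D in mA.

V_SG = V_DD − V_G = 11.5 − 8.74 = 2.76 V, so V_ov = 2.76 − 0.525 = 2.23 V.
k_p = μ_pC_ox · (W/L) = 7.86 mA/V².
Assume saturation: I_D = ½ k_p V_ov² = 0.5 × 7.86 × 2.23² = 19.6 mA, giving V_SD = V_DD − I_D R_D = 11.5 − 19.6 × 0.377 = 4.1 V.
V_SD = 4.1 V ≥ V_ov = 2.23 V, confirming saturation.

I_D = 19.6 mA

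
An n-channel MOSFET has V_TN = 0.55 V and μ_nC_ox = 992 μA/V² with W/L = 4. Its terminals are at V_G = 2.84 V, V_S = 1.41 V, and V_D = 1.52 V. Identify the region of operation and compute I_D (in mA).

V_GS = V_G − V_S = 2.84 − 1.41 = 1.43 V; V_DS = V_D − V_S = 1.52 − 1.41 = 0.11 V.
k_n = μ_nC_ox · (W/L) = 3.968 mA/V².
V_ov = V_GS − V_TN = 1.43 − 0.55 = 0.88 V.
Since V_DS = 0.11 V < V_ov = 0.88 V, the device is in the triode region.
I_D = k_n [V_ov · V_DS − ½ V_DS²] = 3.968 × [0.88 × 0.11 − 0.5 × 0.11²] = 0.36 mA.

Triode; I_D = 0.360 mA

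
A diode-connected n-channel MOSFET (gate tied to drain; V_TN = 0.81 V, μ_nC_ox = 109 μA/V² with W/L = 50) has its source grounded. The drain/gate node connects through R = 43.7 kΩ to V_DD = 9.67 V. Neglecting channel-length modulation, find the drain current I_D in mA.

With gate tied to drain, V_GS = V_DS ≥ V_GS − V_TN, so the device is in saturation.
k_n = μ_nC_ox · (W/L) = 5.45 mA/V².
KCL at the drain: ½ k_n (V_GS − V_TN)² = (V_DD − V_GS)/R.
Let x = V_GS − 0.81. Then 119 x² + x − 8.86 = 0, giving x = 0.269 V (positive root), so V_GS = 1.08 V.
I_D = (V_DD − V_GS)/R = (9.67 − 1.08) / 43.7 = 0.197 mA.

I_D = 0.197 mA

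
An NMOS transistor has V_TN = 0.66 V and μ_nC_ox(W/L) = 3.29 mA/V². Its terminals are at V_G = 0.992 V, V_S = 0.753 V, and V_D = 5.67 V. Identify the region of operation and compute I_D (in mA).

V_GS = V_G − V_S = 0.992 − 0.753 = 0.239 V; V_DS = V_D − V_S = 5.67 − 0.753 = 4.92 V.
V_GS = 0.239 V < V_TN = 0.66 V, so the transistor is in cutoff.

Cutoff; I_D = 0 mA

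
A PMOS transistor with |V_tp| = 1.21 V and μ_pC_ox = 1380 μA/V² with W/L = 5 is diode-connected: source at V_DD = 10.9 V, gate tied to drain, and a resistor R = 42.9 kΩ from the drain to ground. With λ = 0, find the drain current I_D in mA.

With gate tied to drain, V_SG = V_SD ≥ V_SG − |V_tp|, so the device is in saturation.
k_p = μ_pC_ox · (W/L) = 6.9 mA/V².
KCL at the drain: ½ k_p (V_SG − |V_tp|)² = (V_DD − V_SG)/R.
Let x = V_SG − 1.21. Then 148 x² + x − 9.69 = 0, giving x = 0.253 V (positive root), so V_SG = 1.46 V.
I_D = (V_DD − V_SG)/R = (10.9 − 1.46) / 42.9 = 0.22 mA.

I_D = 0.220 mA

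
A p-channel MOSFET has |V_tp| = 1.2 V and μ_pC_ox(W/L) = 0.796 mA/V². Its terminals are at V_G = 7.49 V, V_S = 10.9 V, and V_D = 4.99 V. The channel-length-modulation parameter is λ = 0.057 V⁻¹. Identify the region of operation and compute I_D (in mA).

V_SG = V_S − V_G = 10.9 − 7.49 = 3.41 V; V_SD = V_S − V_D = 10.9 − 4.99 = 5.91 V.
V_ov = V_SG − |V_tp| = 3.41 − 1.2 = 2.21 V.
Since V_SD = 5.91 V ≥ V_ov = 2.21 V, the device is in saturation.
I_D = ½ k_p V_ov² (1 + λ V_SD) = 0.5 × 0.796 × 2.21² × (1 + 0.057 × 5.91) = 2.6 mA.

Saturation; I_D = 2.60 mA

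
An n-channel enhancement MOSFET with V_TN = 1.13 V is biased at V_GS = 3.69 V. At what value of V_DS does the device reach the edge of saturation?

V_DS,sat = 2.56 V

The boundary between triode and saturation is V_DS = V_GS − V_TN = V_ov.
V_ov = 3.69 − 1.13 = 2.56 V.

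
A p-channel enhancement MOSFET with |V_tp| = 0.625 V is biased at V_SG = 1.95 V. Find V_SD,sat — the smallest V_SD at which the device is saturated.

The boundary between triode and saturation is V_SD = V_SG − |V_tp| = V_ov.
V_ov = 1.95 − 0.625 = 1.32 V.

V_SD,sat = 1.32 V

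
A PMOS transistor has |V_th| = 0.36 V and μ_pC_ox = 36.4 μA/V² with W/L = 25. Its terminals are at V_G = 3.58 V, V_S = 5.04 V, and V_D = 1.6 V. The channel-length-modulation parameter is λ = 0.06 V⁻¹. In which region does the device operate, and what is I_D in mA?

V_SG = V_S − V_G = 5.04 − 3.58 = 1.46 V; V_SD = V_S − V_D = 5.04 − 1.6 = 3.44 V.
k_p = μ_pC_ox · (W/L) = 0.91 mA/V².
V_ov = V_SG − |V_th| = 1.46 − 0.36 = 1.1 V.
Since V_SD = 3.44 V ≥ V_ov = 1.1 V, the device is in saturation.
I_D = ½ k_p V_ov² (1 + λ V_SD) = 0.5 × 0.91 × 1.1² × (1 + 0.06 × 3.44) = 0.664 mA.

Saturation; I_D = 0.664 mA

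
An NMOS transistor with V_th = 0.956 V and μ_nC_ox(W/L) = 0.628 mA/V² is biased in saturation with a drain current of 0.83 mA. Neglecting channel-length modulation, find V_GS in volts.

V_GS = 2.58 V

In saturation I_D = ½ k_n (V_GS − V_th)², so V_GS − V_th = √(2 I_D / k_n) = √(2 × 0.83 / 0.628) = 1.63 V.
V_GS = 0.956 + 1.63 = 2.58 V.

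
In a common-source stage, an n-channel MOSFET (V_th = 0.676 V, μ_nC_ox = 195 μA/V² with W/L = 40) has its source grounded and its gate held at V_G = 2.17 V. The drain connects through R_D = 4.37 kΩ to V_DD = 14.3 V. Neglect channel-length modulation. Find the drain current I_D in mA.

I_D = 3.20 mA

V_GS = V_G = 2.17 V, so V_ov = 2.17 − 0.676 = 1.49 V.
k_n = μ_nC_ox · (W/L) = 7.8 mA/V².
Assume saturation: I_D = ½ k_n V_ov² = 0.5 × 7.8 × 1.49² = 8.7 mA, giving V_DS = V_DD − I_D R_D = 14.3 − 8.7 × 4.37 = -23.7 V.
But -23.7 V < V_ov = 1.49 V, so the device is actually in triode.
In triode I_D = k_n[V_ov V_DS − ½ V_DS²] and I_D = (V_DD − V_DS)/R_D. Equating: 17 V_DS² − 51.92 V_DS + 14.3 = 0, giving V_DS = 0.306 V (the root below V_ov).
I_D = (14.3 − 0.306) / 4.37 = 3.2 mA.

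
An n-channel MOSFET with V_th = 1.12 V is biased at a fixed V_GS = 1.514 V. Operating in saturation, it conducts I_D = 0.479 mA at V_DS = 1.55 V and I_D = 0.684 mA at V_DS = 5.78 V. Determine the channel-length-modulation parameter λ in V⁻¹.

λ = 0.120 V⁻¹

With V_GS fixed, I_D ∝ (1 + λ V_DS) in saturation, so I_D2/I_D1 = (1 + λ V_DS2)/(1 + λ V_DS1).
0.684/0.479 = 1.428 = (1 + 5.78 λ)/(1 + 1.55 λ).
Solving: λ (I_D1 V_DS2 − I_D2 V_DS1) = I_D2 − I_D1, so λ = (0.684 − 0.479) / (0.479 × 5.78 − 0.684 × 1.55) = 0.205 / 1.71 = 0.12 V⁻¹.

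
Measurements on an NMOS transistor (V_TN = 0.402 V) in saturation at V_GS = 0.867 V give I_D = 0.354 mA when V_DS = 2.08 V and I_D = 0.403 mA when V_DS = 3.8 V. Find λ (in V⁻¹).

With V_GS fixed, I_D ∝ (1 + λ V_DS) in saturation, so I_D2/I_D1 = (1 + λ V_DS2)/(1 + λ V_DS1).
0.403/0.354 = 1.138 = (1 + 3.8 λ)/(1 + 2.08 λ).
Solving: λ (I_D1 V_DS2 − I_D2 V_DS1) = I_D2 − I_D1, so λ = (0.403 − 0.354) / (0.354 × 3.8 − 0.403 × 2.08) = 0.049 / 0.507 = 0.0967 V⁻¹.

λ = 0.0967 V⁻¹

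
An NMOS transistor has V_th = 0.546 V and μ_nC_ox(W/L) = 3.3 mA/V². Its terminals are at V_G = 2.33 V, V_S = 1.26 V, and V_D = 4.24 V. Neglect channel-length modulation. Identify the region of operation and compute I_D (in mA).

Saturation; I_D = 0.453 mA

V_GS = V_G − V_S = 2.33 − 1.26 = 1.07 V; V_DS = V_D − V_S = 4.24 − 1.26 = 2.98 V.
V_ov = V_GS − V_th = 1.07 − 0.546 = 0.524 V.
Since V_DS = 2.98 V ≥ V_ov = 0.524 V, the device is in saturation.
I_D = ½ k_n V_ov² = 0.5 × 3.3 × 0.524² = 0.453 mA.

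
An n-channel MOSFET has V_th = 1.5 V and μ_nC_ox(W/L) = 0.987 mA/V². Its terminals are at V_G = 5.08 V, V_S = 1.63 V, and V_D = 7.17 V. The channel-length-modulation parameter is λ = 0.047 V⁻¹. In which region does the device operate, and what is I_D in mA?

V_GS = V_G − V_S = 5.08 − 1.63 = 3.45 V; V_DS = V_D − V_S = 7.17 − 1.63 = 5.54 V.
V_ov = V_GS − V_th = 3.45 − 1.5 = 1.95 V.
Since V_DS = 5.54 V ≥ V_ov = 1.95 V, the device is in saturation.
I_D = ½ k_n V_ov² (1 + λ V_DS) = 0.5 × 0.987 × 1.95² × (1 + 0.047 × 5.54) = 2.37 mA.

Saturation; I_D = 2.37 mA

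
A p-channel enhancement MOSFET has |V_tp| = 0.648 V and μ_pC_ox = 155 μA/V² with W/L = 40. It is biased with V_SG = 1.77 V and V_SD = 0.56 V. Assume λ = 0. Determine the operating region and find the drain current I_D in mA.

k_p = μ_pC_ox · (W/L) = 6.2 mA/V².
V_ov = V_SG − |V_tp| = 1.77 − 0.648 = 1.12 V.
Since V_SD = 0.56 V < V_ov = 1.12 V, the device is in the triode region.
I_D = k_p [V_ov · V_SD − ½ V_SD²] = 6.2 × [1.12 × 0.56 − 0.5 × 0.56²] = 2.92 mA.

Triode; I_D = 2.92 mA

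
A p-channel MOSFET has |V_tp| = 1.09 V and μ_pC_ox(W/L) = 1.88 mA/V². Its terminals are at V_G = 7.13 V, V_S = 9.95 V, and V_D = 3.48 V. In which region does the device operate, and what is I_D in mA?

V_SG = V_S − V_G = 9.95 − 7.13 = 2.82 V; V_SD = V_S − V_D = 9.95 − 3.48 = 6.47 V.
V_ov = V_SG − |V_tp| = 2.82 − 1.09 = 1.73 V.
Since V_SD = 6.47 V ≥ V_ov = 1.73 V, the device is in saturation.
I_D = ½ k_p V_ov² = 0.5 × 1.88 × 1.73² = 2.81 mA.

Saturation; I_D = 2.81 mA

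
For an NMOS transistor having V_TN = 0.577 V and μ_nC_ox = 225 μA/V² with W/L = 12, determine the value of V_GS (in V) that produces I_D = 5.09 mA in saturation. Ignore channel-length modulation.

k_n = μ_nC_ox · (W/L) = 2.7 mA/V².
In saturation I_D = ½ k_n (V_GS − V_TN)², so V_GS − V_TN = √(2 I_D / k_n) = √(2 × 5.09 / 2.7) = 1.94 V.
V_GS = 0.577 + 1.94 = 2.52 V.

V_GS = 2.52 V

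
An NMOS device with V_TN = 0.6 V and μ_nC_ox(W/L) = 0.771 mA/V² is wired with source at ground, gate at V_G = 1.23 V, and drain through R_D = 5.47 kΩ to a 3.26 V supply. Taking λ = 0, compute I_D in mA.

I_D = 0.153 mA

V_GS = V_G = 1.23 V, so V_ov = 1.23 − 0.6 = 0.63 V.
Assume saturation: I_D = ½ k_n V_ov² = 0.5 × 0.771 × 0.63² = 0.153 mA, giving V_DS = V_DD − I_D R_D = 3.26 − 0.153 × 5.47 = 2.42 V.
V_DS = 2.42 V ≥ V_ov = 0.63 V, confirming saturation.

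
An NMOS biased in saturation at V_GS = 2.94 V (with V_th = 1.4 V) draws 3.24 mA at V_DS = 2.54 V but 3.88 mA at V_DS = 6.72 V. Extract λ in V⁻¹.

With V_GS fixed, I_D ∝ (1 + λ V_DS) in saturation, so I_D2/I_D1 = (1 + λ V_DS2)/(1 + λ V_DS1).
3.88/3.24 = 1.198 = (1 + 6.72 λ)/(1 + 2.54 λ).
Solving: λ (I_D1 V_DS2 − I_D2 V_DS1) = I_D2 − I_D1, so λ = (3.88 − 3.24) / (3.24 × 6.72 − 3.88 × 2.54) = 0.64 / 11.9 = 0.0537 V⁻¹.

λ = 0.0537 V⁻¹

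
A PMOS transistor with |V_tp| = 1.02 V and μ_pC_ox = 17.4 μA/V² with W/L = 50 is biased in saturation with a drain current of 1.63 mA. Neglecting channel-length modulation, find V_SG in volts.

k_p = μ_pC_ox · (W/L) = 0.87 mA/V².
In saturation I_D = ½ k_p (V_SG − |V_tp|)², so V_SG − |V_tp| = √(2 I_D / k_p) = √(2 × 1.63 / 0.87) = 1.94 V.
V_SG = 1.02 + 1.94 = 2.96 V.

V_SG = 2.96 V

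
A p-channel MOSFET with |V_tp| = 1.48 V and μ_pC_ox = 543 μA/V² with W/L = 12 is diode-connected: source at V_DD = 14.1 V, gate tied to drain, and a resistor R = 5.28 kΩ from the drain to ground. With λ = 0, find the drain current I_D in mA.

I_D = 2.23 mA

With gate tied to drain, V_SG = V_SD ≥ V_SG − |V_tp|, so the device is in saturation.
k_p = μ_pC_ox · (W/L) = 6.516 mA/V².
KCL at the drain: ½ k_p (V_SG − |V_tp|)² = (V_DD − V_SG)/R.
Let x = V_SG − 1.48. Then 17.2 x² + x − 12.62 = 0, giving x = 0.828 V (positive root), so V_SG = 2.31 V.
I_D = (V_DD − V_SG)/R = (14.1 − 2.31) / 5.28 = 2.23 mA.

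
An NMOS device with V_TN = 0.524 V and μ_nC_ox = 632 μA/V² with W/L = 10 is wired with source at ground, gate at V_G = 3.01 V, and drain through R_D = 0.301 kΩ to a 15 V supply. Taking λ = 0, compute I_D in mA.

V_GS = V_G = 3.01 V, so V_ov = 3.01 − 0.524 = 2.49 V.
k_n = μ_nC_ox · (W/L) = 6.32 mA/V².
Assume saturation: I_D = ½ k_n V_ov² = 0.5 × 6.32 × 2.49² = 19.5 mA, giving V_DS = V_DD − I_D R_D = 15 − 19.5 × 0.301 = 9.12 V.
V_DS = 9.12 V ≥ V_ov = 2.49 V, confirming saturation.

I_D = 19.5 mA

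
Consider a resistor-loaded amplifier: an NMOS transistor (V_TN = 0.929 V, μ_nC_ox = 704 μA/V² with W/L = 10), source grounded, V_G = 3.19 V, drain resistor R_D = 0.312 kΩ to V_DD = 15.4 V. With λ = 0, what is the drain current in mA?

V_GS = V_G = 3.19 V, so V_ov = 3.19 − 0.929 = 2.26 V.
k_n = μ_nC_ox · (W/L) = 7.04 mA/V².
Assume saturation: I_D = ½ k_n V_ov² = 0.5 × 7.04 × 2.26² = 18 mA, giving V_DS = V_DD − I_D R_D = 15.4 − 18 × 0.312 = 9.79 V.
V_DS = 9.79 V ≥ V_ov = 2.26 V, confirming saturation.

I_D = 18.0 mA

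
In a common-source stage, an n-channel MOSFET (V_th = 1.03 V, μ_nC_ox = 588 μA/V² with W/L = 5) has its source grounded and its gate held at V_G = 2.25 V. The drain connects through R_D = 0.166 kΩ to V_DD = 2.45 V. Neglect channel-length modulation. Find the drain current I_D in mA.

I_D = 2.19 mA

V_GS = V_G = 2.25 V, so V_ov = 2.25 − 1.03 = 1.22 V.
k_n = μ_nC_ox · (W/L) = 2.94 mA/V².
Assume saturation: I_D = ½ k_n V_ov² = 0.5 × 2.94 × 1.22² = 2.19 mA, giving V_DS = V_DD − I_D R_D = 2.45 − 2.19 × 0.166 = 2.09 V.
V_DS = 2.09 V ≥ V_ov = 1.22 V, confirming saturation.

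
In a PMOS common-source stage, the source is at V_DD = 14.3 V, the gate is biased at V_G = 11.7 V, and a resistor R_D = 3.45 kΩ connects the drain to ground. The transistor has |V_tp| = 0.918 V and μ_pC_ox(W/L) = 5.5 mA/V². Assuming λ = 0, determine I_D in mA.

V_SG = V_DD − V_G = 14.3 − 11.7 = 2.6 V, so V_ov = 2.6 − 0.918 = 1.68 V.
Assume saturation: I_D = ½ k_p V_ov² = 0.5 × 5.5 × 1.68² = 7.78 mA, giving V_SD = V_DD − I_D R_D = 14.3 − 7.78 × 3.45 = -12.5 V.
But -12.5 V < V_ov = 1.68 V, so the device is actually in triode.
In triode I_D = k_p[V_ov V_SD − ½ V_SD²] and I_D = (V_DD − V_SD)/R_D. Equating: 9.49 V_SD² − 32.92 V_SD + 14.3 = 0, giving V_SD = 0.509 V (the root below V_ov).
I_D = (14.3 − 0.509) / 3.45 = 4 mA.

I_D = 4.00 mA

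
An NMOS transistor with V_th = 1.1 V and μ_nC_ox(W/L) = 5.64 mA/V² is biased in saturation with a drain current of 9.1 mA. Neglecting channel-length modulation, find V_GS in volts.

V_GS = 2.90 V

In saturation I_D = ½ k_n (V_GS − V_th)², so V_GS − V_th = √(2 I_D / k_n) = √(2 × 9.1 / 5.64) = 1.8 V.
V_GS = 1.1 + 1.8 = 2.9 V.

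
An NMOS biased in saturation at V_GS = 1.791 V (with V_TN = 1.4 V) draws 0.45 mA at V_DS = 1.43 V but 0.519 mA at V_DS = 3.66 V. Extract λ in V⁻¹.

With V_GS fixed, I_D ∝ (1 + λ V_DS) in saturation, so I_D2/I_D1 = (1 + λ V_DS2)/(1 + λ V_DS1).
0.519/0.45 = 1.153 = (1 + 3.66 λ)/(1 + 1.43 λ).
Solving: λ (I_D1 V_DS2 − I_D2 V_DS1) = I_D2 − I_D1, so λ = (0.519 − 0.45) / (0.45 × 3.66 − 0.519 × 1.43) = 0.069 / 0.905 = 0.0763 V⁻¹.

λ = 0.0763 V⁻¹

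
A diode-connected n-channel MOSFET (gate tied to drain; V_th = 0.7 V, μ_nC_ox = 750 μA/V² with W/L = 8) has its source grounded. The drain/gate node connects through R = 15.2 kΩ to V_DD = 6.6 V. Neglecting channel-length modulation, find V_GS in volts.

V_GS = 1.05 V

With gate tied to drain, V_GS = V_DS ≥ V_GS − V_th, so the device is in saturation.
k_n = μ_nC_ox · (W/L) = 6 mA/V².
KCL at the drain: ½ k_n (V_GS − V_th)² = (V_DD − V_GS)/R.
Let x = V_GS − 0.7. Then 45.6 x² + x − 5.9 = 0, giving x = 0.349 V (positive root), so V_GS = 1.05 V.
I_D = (V_DD − V_GS)/R = (6.6 − 1.05) / 15.2 = 0.365 mA.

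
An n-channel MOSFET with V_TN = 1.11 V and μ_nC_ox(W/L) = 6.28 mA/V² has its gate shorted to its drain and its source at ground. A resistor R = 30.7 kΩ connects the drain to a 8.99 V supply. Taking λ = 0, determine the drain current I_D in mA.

I_D = 0.248 mA

With gate tied to drain, V_GS = V_DS ≥ V_GS − V_TN, so the device is in saturation.
KCL at the drain: ½ k_n (V_GS − V_TN)² = (V_DD − V_GS)/R.
Let x = V_GS − 1.11. Then 96.4 x² + x − 7.88 = 0, giving x = 0.281 V (positive root), so V_GS = 1.39 V.
I_D = (V_DD − V_GS)/R = (8.99 − 1.39) / 30.7 = 0.248 mA.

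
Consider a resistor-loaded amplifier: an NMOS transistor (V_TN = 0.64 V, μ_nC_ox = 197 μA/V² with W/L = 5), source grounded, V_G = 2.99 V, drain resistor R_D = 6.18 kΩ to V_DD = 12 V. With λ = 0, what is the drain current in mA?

I_D = 1.78 mA

V_GS = V_G = 2.99 V, so V_ov = 2.99 − 0.64 = 2.35 V.
k_n = μ_nC_ox · (W/L) = 0.985 mA/V².
Assume saturation: I_D = ½ k_n V_ov² = 0.5 × 0.985 × 2.35² = 2.72 mA, giving V_DS = V_DD − I_D R_D = 12 − 2.72 × 6.18 = -4.81 V.
But -4.81 V < V_ov = 2.35 V, so the device is actually in triode.
In triode I_D = k_n[V_ov V_DS − ½ V_DS²] and I_D = (V_DD − V_DS)/R_D. Equating: 3.04 V_DS² − 15.31 V_DS + 12 = 0, giving V_DS = 0.972 V (the root below V_ov).
I_D = (12 − 0.972) / 6.18 = 1.78 mA.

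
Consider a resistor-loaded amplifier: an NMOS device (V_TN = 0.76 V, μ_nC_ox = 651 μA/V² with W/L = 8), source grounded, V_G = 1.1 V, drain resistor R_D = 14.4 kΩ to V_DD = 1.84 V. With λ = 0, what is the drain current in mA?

V_GS = V_G = 1.1 V, so V_ov = 1.1 − 0.76 = 0.34 V.
k_n = μ_nC_ox · (W/L) = 5.208 mA/V².
Assume saturation: I_D = ½ k_n V_ov² = 0.5 × 5.208 × 0.34² = 0.301 mA, giving V_DS = V_DD − I_D R_D = 1.84 − 0.301 × 14.4 = -2.49 V.
But -2.49 V < V_ov = 0.34 V, so the device is actually in triode.
In triode I_D = k_n[V_ov V_DS − ½ V_DS²] and I_D = (V_DD − V_DS)/R_D. Equating: 37.5 V_DS² − 26.5 V_DS + 1.84 = 0, giving V_DS = 0.0781 V (the root below V_ov).
I_D = (1.84 − 0.0781) / 14.4 = 0.122 mA.

I_D = 0.122 mA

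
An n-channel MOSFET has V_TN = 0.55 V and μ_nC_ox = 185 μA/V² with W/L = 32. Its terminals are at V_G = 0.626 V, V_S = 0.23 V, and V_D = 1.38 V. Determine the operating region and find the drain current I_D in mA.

Cutoff; I_D = 0 mA

V_GS = V_G − V_S = 0.626 − 0.23 = 0.396 V; V_DS = V_D − V_S = 1.38 − 0.23 = 1.15 V.
V_GS = 0.396 V < V_TN = 0.55 V, so the transistor is in cutoff.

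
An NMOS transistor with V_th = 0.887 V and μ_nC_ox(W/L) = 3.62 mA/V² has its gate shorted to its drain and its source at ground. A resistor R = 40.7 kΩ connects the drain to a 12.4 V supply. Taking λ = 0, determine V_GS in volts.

With gate tied to drain, V_GS = V_DS ≥ V_GS − V_th, so the device is in saturation.
KCL at the drain: ½ k_n (V_GS − V_th)² = (V_DD − V_GS)/R.
Let x = V_GS − 0.887. Then 73.7 x² + x − 11.51 = 0, giving x = 0.389 V (positive root), so V_GS = 1.28 V.
I_D = (V_DD − V_GS)/R = (12.4 − 1.28) / 40.7 = 0.273 mA.

V_GS = 1.28 V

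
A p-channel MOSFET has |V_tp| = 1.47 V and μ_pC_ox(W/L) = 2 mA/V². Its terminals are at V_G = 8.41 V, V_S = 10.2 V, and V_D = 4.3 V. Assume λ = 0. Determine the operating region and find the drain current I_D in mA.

Saturation; I_D = 0.102 mA

V_SG = V_S − V_G = 10.2 − 8.41 = 1.79 V; V_SD = V_S − V_D = 10.2 − 4.3 = 5.9 V.
V_ov = V_SG − |V_tp| = 1.79 − 1.47 = 0.32 V.
Since V_SD = 5.9 V ≥ V_ov = 0.32 V, the device is in saturation.
I_D = ½ k_p V_ov² = 0.5 × 2 × 0.32² = 0.102 mA.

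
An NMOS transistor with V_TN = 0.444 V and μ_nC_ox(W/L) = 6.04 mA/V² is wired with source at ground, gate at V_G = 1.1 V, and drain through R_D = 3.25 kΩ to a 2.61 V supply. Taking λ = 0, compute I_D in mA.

I_D = 0.734 mA

V_GS = V_G = 1.1 V, so V_ov = 1.1 − 0.444 = 0.656 V.
Assume saturation: I_D = ½ k_n V_ov² = 0.5 × 6.04 × 0.656² = 1.3 mA, giving V_DS = V_DD − I_D R_D = 2.61 − 1.3 × 3.25 = -1.61 V.
But -1.61 V < V_ov = 0.656 V, so the device is actually in triode.
In triode I_D = k_n[V_ov V_DS − ½ V_DS²] and I_D = (V_DD − V_DS)/R_D. Equating: 9.81 V_DS² − 13.88 V_DS + 2.61 = 0, giving V_DS = 0.223 V (the root below V_ov).
I_D = (2.61 − 0.223) / 3.25 = 0.734 mA.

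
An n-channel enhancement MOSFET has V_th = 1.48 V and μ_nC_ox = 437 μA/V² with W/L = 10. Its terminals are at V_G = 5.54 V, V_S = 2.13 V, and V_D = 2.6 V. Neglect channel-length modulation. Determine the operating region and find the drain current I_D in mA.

Triode; I_D = 3.48 mA

V_GS = V_G − V_S = 5.54 − 2.13 = 3.41 V; V_DS = V_D − V_S = 2.6 − 2.13 = 0.47 V.
k_n = μ_nC_ox · (W/L) = 4.37 mA/V².
V_ov = V_GS − V_th = 3.41 − 1.48 = 1.93 V.
Since V_DS = 0.47 V < V_ov = 1.93 V, the device is in the triode region.
I_D = k_n [V_ov · V_DS − ½ V_DS²] = 4.37 × [1.93 × 0.47 − 0.5 × 0.47²] = 3.48 mA.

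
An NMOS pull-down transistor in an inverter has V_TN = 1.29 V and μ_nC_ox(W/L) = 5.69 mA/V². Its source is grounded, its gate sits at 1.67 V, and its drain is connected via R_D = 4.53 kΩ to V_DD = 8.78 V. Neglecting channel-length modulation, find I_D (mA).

I_D = 0.411 mA

V_GS = V_G = 1.67 V, so V_ov = 1.67 − 1.29 = 0.38 V.
Assume saturation: I_D = ½ k_n V_ov² = 0.5 × 5.69 × 0.38² = 0.411 mA, giving V_DS = V_DD − I_D R_D = 8.78 − 0.411 × 4.53 = 6.92 V.
V_DS = 6.92 V ≥ V_ov = 0.38 V, confirming saturation.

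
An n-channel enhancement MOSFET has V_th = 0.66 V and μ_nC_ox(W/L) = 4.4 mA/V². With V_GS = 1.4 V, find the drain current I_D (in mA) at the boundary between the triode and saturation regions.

At the boundary V_DS = V_ov = V_GS − V_th = 1.4 − 0.66 = 0.74 V.
I_D = ½ k_n V_ov² = 0.5 × 4.4 × 0.74² = 1.2 mA.

I_D = 1.20 mA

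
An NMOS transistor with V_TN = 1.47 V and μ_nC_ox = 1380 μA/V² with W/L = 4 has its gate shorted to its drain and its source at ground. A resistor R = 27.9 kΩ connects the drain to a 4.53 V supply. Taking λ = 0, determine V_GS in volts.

V_GS = 1.66 V

With gate tied to drain, V_GS = V_DS ≥ V_GS − V_TN, so the device is in saturation.
k_n = μ_nC_ox · (W/L) = 5.52 mA/V².
KCL at the drain: ½ k_n (V_GS − V_TN)² = (V_DD − V_GS)/R.
Let x = V_GS − 1.47. Then 77 x² + x − 3.06 = 0, giving x = 0.193 V (positive root), so V_GS = 1.66 V.
I_D = (V_DD − V_GS)/R = (4.53 − 1.66) / 27.9 = 0.103 mA.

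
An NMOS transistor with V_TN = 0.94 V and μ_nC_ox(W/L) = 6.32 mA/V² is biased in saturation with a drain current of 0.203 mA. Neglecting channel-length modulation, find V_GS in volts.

In saturation I_D = ½ k_n (V_GS − V_TN)², so V_GS − V_TN = √(2 I_D / k_n) = √(2 × 0.203 / 6.32) = 0.253 V.
V_GS = 0.94 + 0.253 = 1.19 V.

V_GS = 1.19 V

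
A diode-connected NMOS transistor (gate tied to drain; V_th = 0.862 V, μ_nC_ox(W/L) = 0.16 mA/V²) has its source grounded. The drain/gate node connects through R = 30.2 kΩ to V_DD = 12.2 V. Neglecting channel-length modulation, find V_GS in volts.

With gate tied to drain, V_GS = V_DS ≥ V_GS − V_th, so the device is in saturation.
KCL at the drain: ½ k_n (V_GS − V_th)² = (V_DD − V_GS)/R.
Let x = V_GS − 0.862. Then 2.42 x² + x − 11.34 = 0, giving x = 1.97 V (positive root), so V_GS = 2.83 V.
I_D = (V_DD − V_GS)/R = (12.2 − 2.83) / 30.2 = 0.31 mA.

V_GS = 2.83 V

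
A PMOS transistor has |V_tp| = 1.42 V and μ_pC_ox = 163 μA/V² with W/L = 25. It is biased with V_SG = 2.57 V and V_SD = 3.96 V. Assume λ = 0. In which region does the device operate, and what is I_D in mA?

k_p = μ_pC_ox · (W/L) = 4.075 mA/V².
V_ov = V_SG − |V_tp| = 2.57 − 1.42 = 1.15 V.
Since V_SD = 3.96 V ≥ V_ov = 1.15 V, the device is in saturation.
I_D = ½ k_p V_ov² = 0.5 × 4.075 × 1.15² = 2.69 mA.

Saturation; I_D = 2.69 mA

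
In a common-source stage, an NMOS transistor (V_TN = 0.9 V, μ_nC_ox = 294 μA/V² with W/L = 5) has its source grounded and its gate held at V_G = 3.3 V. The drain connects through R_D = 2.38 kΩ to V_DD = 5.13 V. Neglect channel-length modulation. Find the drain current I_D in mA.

V_GS = V_G = 3.3 V, so V_ov = 3.3 − 0.9 = 2.4 V.
k_n = μ_nC_ox · (W/L) = 1.47 mA/V².
Assume saturation: I_D = ½ k_n V_ov² = 0.5 × 1.47 × 2.4² = 4.23 mA, giving V_DS = V_DD − I_D R_D = 5.13 − 4.23 × 2.38 = -4.95 V.
But -4.95 V < V_ov = 2.4 V, so the device is actually in triode.
In triode I_D = k_n[V_ov V_DS − ½ V_DS²] and I_D = (V_DD − V_DS)/R_D. Equating: 1.75 V_DS² − 9.397 V_DS + 5.13 = 0, giving V_DS = 0.617 V (the root below V_ov).
I_D = (5.13 − 0.617) / 2.38 = 1.9 mA.

I_D = 1.90 mA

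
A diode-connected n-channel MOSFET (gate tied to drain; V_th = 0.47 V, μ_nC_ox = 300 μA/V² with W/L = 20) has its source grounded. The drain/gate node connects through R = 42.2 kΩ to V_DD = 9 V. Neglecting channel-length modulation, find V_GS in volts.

With gate tied to drain, V_GS = V_DS ≥ V_GS − V_th, so the device is in saturation.
k_n = μ_nC_ox · (W/L) = 6 mA/V².
KCL at the drain: ½ k_n (V_GS − V_th)² = (V_DD − V_GS)/R.
Let x = V_GS − 0.47. Then 127 x² + x − 8.53 = 0, giving x = 0.256 V (positive root), so V_GS = 0.726 V.
I_D = (V_DD − V_GS)/R = (9 − 0.726) / 42.2 = 0.196 mA.

V_GS = 0.726 V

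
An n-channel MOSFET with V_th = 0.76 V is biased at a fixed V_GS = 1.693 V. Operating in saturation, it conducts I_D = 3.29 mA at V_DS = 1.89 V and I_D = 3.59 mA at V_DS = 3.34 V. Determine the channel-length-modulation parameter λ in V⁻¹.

With V_GS fixed, I_D ∝ (1 + λ V_DS) in saturation, so I_D2/I_D1 = (1 + λ V_DS2)/(1 + λ V_DS1).
3.59/3.29 = 1.091 = (1 + 3.34 λ)/(1 + 1.89 λ).
Solving: λ (I_D1 V_DS2 − I_D2 V_DS1) = I_D2 − I_D1, so λ = (3.59 − 3.29) / (3.29 × 3.34 − 3.59 × 1.89) = 0.3 / 4.2 = 0.0714 V⁻¹.

λ = 0.0714 V⁻¹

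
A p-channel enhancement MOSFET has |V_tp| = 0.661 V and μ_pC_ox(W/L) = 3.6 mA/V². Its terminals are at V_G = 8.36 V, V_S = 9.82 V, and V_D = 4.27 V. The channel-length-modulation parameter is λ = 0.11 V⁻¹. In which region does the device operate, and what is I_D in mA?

V_SG = V_S − V_G = 9.82 − 8.36 = 1.46 V; V_SD = V_S − V_D = 9.82 − 4.27 = 5.55 V.
V_ov = V_SG − |V_tp| = 1.46 − 0.661 = 0.799 V.
Since V_SD = 5.55 V ≥ V_ov = 0.799 V, the device is in saturation.
I_D = ½ k_p V_ov² (1 + λ V_SD) = 0.5 × 3.6 × 0.799² × (1 + 0.11 × 5.55) = 1.85 mA.

Saturation; I_D = 1.85 mA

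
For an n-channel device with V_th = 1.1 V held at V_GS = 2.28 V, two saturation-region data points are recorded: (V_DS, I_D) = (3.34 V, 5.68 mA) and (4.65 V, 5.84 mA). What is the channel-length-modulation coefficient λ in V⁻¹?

With V_GS fixed, I_D ∝ (1 + λ V_DS) in saturation, so I_D2/I_D1 = (1 + λ V_DS2)/(1 + λ V_DS1).
5.84/5.68 = 1.028 = (1 + 4.65 λ)/(1 + 3.34 λ).
Solving: λ (I_D1 V_DS2 − I_D2 V_DS1) = I_D2 − I_D1, so λ = (5.84 − 5.68) / (5.68 × 4.65 − 5.84 × 3.34) = 0.16 / 6.91 = 0.0232 V⁻¹.

λ = 0.0232 V⁻¹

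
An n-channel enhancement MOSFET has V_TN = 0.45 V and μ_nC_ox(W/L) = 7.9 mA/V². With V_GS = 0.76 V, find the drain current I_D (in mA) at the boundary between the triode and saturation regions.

At the boundary V_DS = V_ov = V_GS − V_TN = 0.76 − 0.45 = 0.31 V.
I_D = ½ k_n V_ov² = 0.5 × 7.9 × 0.31² = 0.38 mA.

I_D = 0.380 mA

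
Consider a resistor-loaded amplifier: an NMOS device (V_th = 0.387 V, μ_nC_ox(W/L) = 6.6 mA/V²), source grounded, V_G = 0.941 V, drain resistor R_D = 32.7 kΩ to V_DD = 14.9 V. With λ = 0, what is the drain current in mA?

I_D = 0.451 mA

V_GS = V_G = 0.941 V, so V_ov = 0.941 − 0.387 = 0.554 V.
Assume saturation: I_D = ½ k_n V_ov² = 0.5 × 6.6 × 0.554² = 1.01 mA, giving V_DS = V_DD − I_D R_D = 14.9 − 1.01 × 32.7 = -18.2 V.
But -18.2 V < V_ov = 0.554 V, so the device is actually in triode.
In triode I_D = k_n[V_ov V_DS − ½ V_DS²] and I_D = (V_DD − V_DS)/R_D. Equating: 108 V_DS² − 120.6 V_DS + 14.9 = 0, giving V_DS = 0.142 V (the root below V_ov).
I_D = (14.9 − 0.142) / 32.7 = 0.451 mA.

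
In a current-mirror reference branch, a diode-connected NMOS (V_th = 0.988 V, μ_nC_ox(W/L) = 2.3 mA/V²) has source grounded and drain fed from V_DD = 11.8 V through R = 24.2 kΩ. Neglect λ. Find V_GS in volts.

V_GS = 1.59 V

With gate tied to drain, V_GS = V_DS ≥ V_GS − V_th, so the device is in saturation.
KCL at the drain: ½ k_n (V_GS − V_th)² = (V_DD − V_GS)/R.
Let x = V_GS − 0.988. Then 27.8 x² + x − 10.81 = 0, giving x = 0.606 V (positive root), so V_GS = 1.59 V.
I_D = (V_DD − V_GS)/R = (11.8 − 1.59) / 24.2 = 0.422 mA.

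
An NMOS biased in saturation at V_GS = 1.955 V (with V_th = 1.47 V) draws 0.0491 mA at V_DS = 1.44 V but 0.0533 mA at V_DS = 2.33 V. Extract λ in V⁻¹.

With V_GS fixed, I_D ∝ (1 + λ V_DS) in saturation, so I_D2/I_D1 = (1 + λ V_DS2)/(1 + λ V_DS1).
0.0533/0.0491 = 1.086 = (1 + 2.33 λ)/(1 + 1.44 λ).
Solving: λ (I_D1 V_DS2 − I_D2 V_DS1) = I_D2 − I_D1, so λ = (0.0533 − 0.0491) / (0.0491 × 2.33 − 0.0533 × 1.44) = 0.0042 / 0.0377 = 0.112 V⁻¹.

λ = 0.112 V⁻¹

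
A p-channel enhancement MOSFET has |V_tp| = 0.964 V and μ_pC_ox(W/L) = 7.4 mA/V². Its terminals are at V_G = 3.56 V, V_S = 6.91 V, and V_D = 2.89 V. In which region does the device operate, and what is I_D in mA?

Saturation; I_D = 21.1 mA

V_SG = V_S − V_G = 6.91 − 3.56 = 3.35 V; V_SD = V_S − V_D = 6.91 − 2.89 = 4.02 V.
V_ov = V_SG − |V_tp| = 3.35 − 0.964 = 2.39 V.
Since V_SD = 4.02 V ≥ V_ov = 2.39 V, the device is in saturation.
I_D = ½ k_p V_ov² = 0.5 × 7.4 × 2.39² = 21.1 mA.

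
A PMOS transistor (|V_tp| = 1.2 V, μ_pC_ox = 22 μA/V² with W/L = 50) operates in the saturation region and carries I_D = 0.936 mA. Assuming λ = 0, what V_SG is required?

V_SG = 2.50 V

k_p = μ_pC_ox · (W/L) = 1.1 mA/V².
In saturation I_D = ½ k_p (V_SG − |V_tp|)², so V_SG − |V_tp| = √(2 I_D / k_p) = √(2 × 0.936 / 1.1) = 1.3 V.
V_SG = 1.2 + 1.3 = 2.5 V.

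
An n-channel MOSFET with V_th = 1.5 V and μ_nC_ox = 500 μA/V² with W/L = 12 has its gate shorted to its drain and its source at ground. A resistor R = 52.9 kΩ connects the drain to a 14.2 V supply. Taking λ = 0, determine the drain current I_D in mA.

I_D = 0.235 mA

With gate tied to drain, V_GS = V_DS ≥ V_GS − V_th, so the device is in saturation.
k_n = μ_nC_ox · (W/L) = 6 mA/V².
KCL at the drain: ½ k_n (V_GS − V_th)² = (V_DD − V_GS)/R.
Let x = V_GS − 1.5. Then 159 x² + x − 12.7 = 0, giving x = 0.28 V (positive root), so V_GS = 1.78 V.
I_D = (V_DD − V_GS)/R = (14.2 − 1.78) / 52.9 = 0.235 mA.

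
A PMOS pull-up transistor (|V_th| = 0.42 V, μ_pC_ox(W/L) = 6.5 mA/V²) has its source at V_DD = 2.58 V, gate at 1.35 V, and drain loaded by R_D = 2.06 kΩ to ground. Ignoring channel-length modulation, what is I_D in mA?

V_SG = V_DD − V_G = 2.58 − 1.35 = 1.23 V, so V_ov = 1.23 − 0.42 = 0.81 V.
Assume saturation: I_D = ½ k_p V_ov² = 0.5 × 6.5 × 0.81² = 2.13 mA, giving V_SD = V_DD − I_D R_D = 2.58 − 2.13 × 2.06 = -1.81 V.
But -1.81 V < V_ov = 0.81 V, so the device is actually in triode.
In triode I_D = k_p[V_ov V_SD − ½ V_SD²] and I_D = (V_DD − V_SD)/R_D. Equating: 6.7 V_SD² − 11.85 V_SD + 2.58 = 0, giving V_SD = 0.254 V (the root below V_ov).
I_D = (2.58 − 0.254) / 2.06 = 1.13 mA.

I_D = 1.13 mA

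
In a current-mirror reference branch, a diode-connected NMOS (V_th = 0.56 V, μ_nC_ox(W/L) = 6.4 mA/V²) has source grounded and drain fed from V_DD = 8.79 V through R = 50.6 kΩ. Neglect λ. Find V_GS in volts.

With gate tied to drain, V_GS = V_DS ≥ V_GS − V_th, so the device is in saturation.
KCL at the drain: ½ k_n (V_GS − V_th)² = (V_DD − V_GS)/R.
Let x = V_GS − 0.56. Then 162 x² + x − 8.23 = 0, giving x = 0.222 V (positive root), so V_GS = 0.782 V.
I_D = (V_DD − V_GS)/R = (8.79 − 0.782) / 50.6 = 0.158 mA.

V_GS = 0.782 V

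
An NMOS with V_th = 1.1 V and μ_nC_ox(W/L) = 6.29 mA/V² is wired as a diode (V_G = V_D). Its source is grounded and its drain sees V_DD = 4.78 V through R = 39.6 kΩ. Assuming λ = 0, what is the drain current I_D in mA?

I_D = 0.0887 mA

With gate tied to drain, V_GS = V_DS ≥ V_GS − V_th, so the device is in saturation.
KCL at the drain: ½ k_n (V_GS − V_th)² = (V_DD − V_GS)/R.
Let x = V_GS − 1.1. Then 125 x² + x − 3.68 = 0, giving x = 0.168 V (positive root), so V_GS = 1.27 V.
I_D = (V_DD − V_GS)/R = (4.78 − 1.27) / 39.6 = 0.0887 mA.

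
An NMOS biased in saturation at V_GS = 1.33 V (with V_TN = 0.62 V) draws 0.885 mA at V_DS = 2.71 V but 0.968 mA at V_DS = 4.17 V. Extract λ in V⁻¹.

With V_GS fixed, I_D ∝ (1 + λ V_DS) in saturation, so I_D2/I_D1 = (1 + λ V_DS2)/(1 + λ V_DS1).
0.968/0.885 = 1.094 = (1 + 4.17 λ)/(1 + 2.71 λ).
Solving: λ (I_D1 V_DS2 − I_D2 V_DS1) = I_D2 − I_D1, so λ = (0.968 − 0.885) / (0.885 × 4.17 − 0.968 × 2.71) = 0.083 / 1.07 = 0.0778 V⁻¹.

λ = 0.0778 V⁻¹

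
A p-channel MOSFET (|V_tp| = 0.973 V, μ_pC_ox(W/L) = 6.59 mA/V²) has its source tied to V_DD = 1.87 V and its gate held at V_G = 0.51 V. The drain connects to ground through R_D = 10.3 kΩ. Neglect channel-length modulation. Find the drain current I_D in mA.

V_SG = V_DD − V_G = 1.87 − 0.51 = 1.36 V, so V_ov = 1.36 − 0.973 = 0.387 V.
Assume saturation: I_D = ½ k_p V_ov² = 0.5 × 6.59 × 0.387² = 0.493 mA, giving V_SD = V_DD − I_D R_D = 1.87 − 0.493 × 10.3 = -3.21 V.
But -3.21 V < V_ov = 0.387 V, so the device is actually in triode.
In triode I_D = k_p[V_ov V_SD − ½ V_SD²] and I_D = (V_DD − V_SD)/R_D. Equating: 33.9 V_SD² − 27.27 V_SD + 1.87 = 0, giving V_SD = 0.0757 V (the root below V_ov).
I_D = (1.87 − 0.0757) / 10.3 = 0.174 mA.

I_D = 0.174 mA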